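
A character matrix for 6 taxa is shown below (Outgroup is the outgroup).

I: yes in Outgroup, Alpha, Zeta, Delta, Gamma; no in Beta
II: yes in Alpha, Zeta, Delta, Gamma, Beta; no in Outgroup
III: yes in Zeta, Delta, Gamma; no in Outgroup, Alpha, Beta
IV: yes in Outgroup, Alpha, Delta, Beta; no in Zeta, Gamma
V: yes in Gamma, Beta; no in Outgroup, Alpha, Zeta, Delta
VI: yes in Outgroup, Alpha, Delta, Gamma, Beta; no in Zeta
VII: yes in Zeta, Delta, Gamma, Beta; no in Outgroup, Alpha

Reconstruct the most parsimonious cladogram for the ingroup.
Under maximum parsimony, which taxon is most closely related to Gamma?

Zeta

Character polarity is set by the outgroup: the derived state is whichever differs from the outgroup's state, so for I, IV, VI the derived state is 'no', and for the remaining characters it is 'yes'.
I: derived state 'no' in Beta only — an autapomorphy, so it tells us nothing about relationships among taxa.
All ingroup taxa share the derived state 'yes' for II; it defines the ingroup but does not resolve relationships within it.
Only Delta, Gamma, and Zeta show the derived state 'yes' for III, supporting them as a clade.
IV (derived state 'no') is shared by Gamma and Zeta — a synapomorphy uniting that clade.
V (state 'yes') occurs in Beta and Gamma but conflicts with the nesting implied by the other characters — most parsimoniously interpreted as homoplasy.
VI (derived state 'no') is unique to Zeta (autapomorphy; uninformative for grouping).
VII (derived state 'yes') is shared by Beta, Delta, Gamma, and Zeta — a synapomorphy uniting that clade.
Most parsimonious ingroup topology: (Alpha,(((Zeta,Gamma),Delta),Beta)).
Gamma and Zeta form a cherry on this tree, so they are sister taxa.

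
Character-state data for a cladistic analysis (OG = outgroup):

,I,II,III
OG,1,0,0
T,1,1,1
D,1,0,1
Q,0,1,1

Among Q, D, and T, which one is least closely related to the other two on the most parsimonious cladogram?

D

Character polarity is set by the outgroup: the derived state is whichever differs from the outgroup's state, so for I the derived state is '0', and for the remaining characters it is '1'.
I: derived state '0' in Q only — an autapomorphy, so it tells us nothing about relationships among taxa.
II: derived state '1' in Q and T only — synapomorphy for {Q, T}.
All ingroup taxa share the derived state '1' for III; it defines the ingroup but does not resolve relationships within it.
Most parsimonious ingroup topology: ((T,Q),D).
T and Q share a more recent common ancestor with each other than either does with D, so D is the least closely related of the three.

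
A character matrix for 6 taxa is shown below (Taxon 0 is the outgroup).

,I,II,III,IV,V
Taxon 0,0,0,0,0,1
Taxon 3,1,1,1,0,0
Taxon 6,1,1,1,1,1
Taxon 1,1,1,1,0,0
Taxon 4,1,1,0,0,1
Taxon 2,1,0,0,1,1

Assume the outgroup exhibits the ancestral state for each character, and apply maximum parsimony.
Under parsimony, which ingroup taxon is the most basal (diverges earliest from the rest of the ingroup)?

Taxon 2

Character polarity is set by the outgroup: the derived state is whichever differs from the outgroup's state, so for V the derived state is '0', and for the remaining characters it is '1'.
I (derived state '1') is shared by all ingroup taxa — unites the whole ingroup.
II (derived state '1') is shared by Taxon 1, Taxon 3, Taxon 4, and Taxon 6 — a synapomorphy uniting that clade.
III: derived state '1' in Taxon 1, Taxon 3, and Taxon 6 only — synapomorphy for {Taxon 1, Taxon 3, Taxon 6}.
IV groups Taxon 2 and Taxon 6, which is incompatible with the clades supported by the remaining characters; treating it as convergent (homoplasy) costs fewer steps than any alternative tree.
V: derived state '0' in Taxon 1 and Taxon 3 only — synapomorphy for {Taxon 1, Taxon 3}.
Most parsimonious ingroup topology: ((((Taxon 3,Taxon 1),Taxon 6),Taxon 4),Taxon 2).
Taxon 2 is sister to the clade containing all other ingroup taxa, so it is the earliest-diverging (most basal) ingroup lineage.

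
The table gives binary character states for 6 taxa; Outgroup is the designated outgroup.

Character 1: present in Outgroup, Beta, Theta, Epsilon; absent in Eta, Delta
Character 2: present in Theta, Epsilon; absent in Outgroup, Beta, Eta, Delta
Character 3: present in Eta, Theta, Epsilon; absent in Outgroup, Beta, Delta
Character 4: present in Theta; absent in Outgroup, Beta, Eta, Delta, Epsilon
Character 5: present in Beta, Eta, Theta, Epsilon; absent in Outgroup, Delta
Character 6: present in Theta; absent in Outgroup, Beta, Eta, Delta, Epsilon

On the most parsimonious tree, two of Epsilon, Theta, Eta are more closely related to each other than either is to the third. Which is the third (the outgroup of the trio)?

Character polarity is set by the outgroup: the derived state is whichever differs from the outgroup's state, so for Character 1 the derived state is 'absent', and for the remaining characters it is 'present'.
Character 1 (state 'absent') occurs in Delta and Eta but conflicts with the nesting implied by the other characters — most parsimoniously interpreted as homoplasy.
Character 2: derived state 'present' in Epsilon and Theta only — synapomorphy for {Epsilon, Theta}.
Only Epsilon, Eta, and Theta show the derived state 'present' for Character 3, supporting them as a clade.
Character 4 (derived state 'present') is unique to Theta (autapomorphy; uninformative for grouping).
Only Beta, Epsilon, Eta, and Theta show the derived state 'present' for Character 5, supporting them as a clade.
Character 6: derived state 'present' in Theta only — an autapomorphy, so it tells us nothing about relationships among taxa.
Most parsimonious ingroup topology: ((Beta,(Eta,(Theta,Epsilon))),Delta).
Theta and Epsilon share a more recent common ancestor with each other than either does with Eta, so Eta is the least closely related of the three.

Eta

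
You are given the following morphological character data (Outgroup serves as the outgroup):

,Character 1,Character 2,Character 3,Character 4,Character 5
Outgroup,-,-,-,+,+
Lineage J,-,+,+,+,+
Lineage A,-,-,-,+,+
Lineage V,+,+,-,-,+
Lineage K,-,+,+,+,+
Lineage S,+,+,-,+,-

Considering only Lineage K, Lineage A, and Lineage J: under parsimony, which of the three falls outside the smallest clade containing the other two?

Character polarity is set by the outgroup: the derived state is whichever differs from the outgroup's state, so for Character 4, Character 5 the derived state is '-', and for the remaining characters it is '+'.
Character 1 (derived state '+') is shared by Lineage S and Lineage V — a synapomorphy uniting that clade.
Character 2 (derived state '+') is shared by Lineage J, Lineage K, Lineage S, and Lineage V — a synapomorphy uniting that clade.
Character 3 (derived state '+') is shared by Lineage J and Lineage K — a synapomorphy uniting that clade.
Character 4: derived state '-' in Lineage V only — an autapomorphy, so it tells us nothing about relationships among taxa.
Character 5: derived state '-' in Lineage S only — an autapomorphy, so it tells us nothing about relationships among taxa.
Most parsimonious ingroup topology: (((Lineage J,Lineage K),(Lineage V,Lineage S)),Lineage A).
Lineage K and Lineage J share a more recent common ancestor with each other than either does with Lineage A, so Lineage A is the least closely related of the three.

Lineage A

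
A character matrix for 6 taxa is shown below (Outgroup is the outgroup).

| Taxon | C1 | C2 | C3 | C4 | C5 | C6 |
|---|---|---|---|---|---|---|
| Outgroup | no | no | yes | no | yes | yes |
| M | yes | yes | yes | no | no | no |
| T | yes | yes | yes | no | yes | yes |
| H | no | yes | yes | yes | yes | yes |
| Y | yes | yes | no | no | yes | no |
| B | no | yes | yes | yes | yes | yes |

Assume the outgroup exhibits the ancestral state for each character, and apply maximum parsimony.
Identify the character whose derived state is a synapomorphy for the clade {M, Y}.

C6

Character polarity is set by the outgroup: the derived state is whichever differs from the outgroup's state, so for C3, C5, C6 the derived state is 'no', and for the remaining characters it is 'yes'.
C1: derived state 'yes' in M, T, and Y only — synapomorphy for {M, T, Y}.
All ingroup taxa share the derived state 'yes' for C2; it defines the ingroup but does not resolve relationships within it.
C3 (derived state 'no') is unique to Y (autapomorphy; uninformative for grouping).
C4 (derived state 'yes') is shared by B and H — a synapomorphy uniting that clade.
C5 (derived state 'no') is unique to M (autapomorphy; uninformative for grouping).
C6 (derived state 'no') is shared by M and Y — a synapomorphy uniting that clade.
Most parsimonious ingroup topology: (((M,Y),T),(H,B)).
The clade {M, Y} is supported by C6: its derived state 'no' occurs in exactly those taxa and in no other taxon (including the outgroup).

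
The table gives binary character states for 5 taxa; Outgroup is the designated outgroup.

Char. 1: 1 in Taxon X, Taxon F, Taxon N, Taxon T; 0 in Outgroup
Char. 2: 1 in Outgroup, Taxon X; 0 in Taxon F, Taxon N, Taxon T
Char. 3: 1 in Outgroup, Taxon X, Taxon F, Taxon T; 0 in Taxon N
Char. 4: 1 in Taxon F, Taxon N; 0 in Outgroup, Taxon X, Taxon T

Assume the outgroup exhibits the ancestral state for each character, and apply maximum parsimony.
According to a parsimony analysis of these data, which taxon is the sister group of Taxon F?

Taxon N

Character polarity is set by the outgroup: the derived state is whichever differs from the outgroup's state, so for Char. 2, Char. 3 the derived state is '0', and for the remaining characters it is '1'.
All ingroup taxa share the derived state '1' for Char. 1; it defines the ingroup but does not resolve relationships within it.
Char. 2 (derived state '0') is shared by Taxon F, Taxon N, and Taxon T — a synapomorphy uniting that clade.
Char. 3 (derived state '0') is unique to Taxon N (autapomorphy; uninformative for grouping).
Char. 4: derived state '1' in Taxon F and Taxon N only — synapomorphy for {Taxon F, Taxon N}.
Most parsimonious ingroup topology: (Taxon X,((Taxon F,Taxon N),Taxon T)).
Taxon F and Taxon N form a cherry on this tree, so they are sister taxa.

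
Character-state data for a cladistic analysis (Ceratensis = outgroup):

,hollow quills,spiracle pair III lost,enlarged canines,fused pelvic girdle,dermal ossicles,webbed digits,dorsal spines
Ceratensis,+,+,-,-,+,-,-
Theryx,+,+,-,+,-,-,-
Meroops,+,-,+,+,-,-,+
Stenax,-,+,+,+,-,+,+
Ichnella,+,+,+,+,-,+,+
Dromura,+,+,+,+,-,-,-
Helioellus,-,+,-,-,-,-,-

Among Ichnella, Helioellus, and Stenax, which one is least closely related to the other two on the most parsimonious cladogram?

Helioellus

Character polarity is set by the outgroup: the derived state is whichever differs from the outgroup's state, so for hollow quills, spiracle pair III lost, dermal ossicles the derived state is '-', and for the remaining characters it is '+'.
hollow quills groups Helioellus and Stenax, which is incompatible with the clades supported by the remaining characters; treating it as convergent (homoplasy) costs fewer steps than any alternative tree.
spiracle pair III lost: derived state '-' in Meroops only — an autapomorphy, so it tells us nothing about relationships among taxa.
Only Dromura, Ichnella, Meroops, and Stenax show the derived state '+' for enlarged canines, supporting them as a clade.
Only Dromura, Ichnella, Meroops, Stenax, and Theryx show the derived state '+' for fused pelvic girdle, supporting them as a clade.
All ingroup taxa share the derived state '-' for dermal ossicles; it defines the ingroup but does not resolve relationships within it.
webbed digits (derived state '+') is shared by Ichnella and Stenax — a synapomorphy uniting that clade.
dorsal spines (derived state '+') is shared by Ichnella, Meroops, and Stenax — a synapomorphy uniting that clade.
Most parsimonious ingroup topology: ((Theryx,((Meroops,(Stenax,Ichnella)),Dromura)),Helioellus).
Ichnella and Stenax share a more recent common ancestor with each other than either does with Helioellus, so Helioellus is the least closely related of the three.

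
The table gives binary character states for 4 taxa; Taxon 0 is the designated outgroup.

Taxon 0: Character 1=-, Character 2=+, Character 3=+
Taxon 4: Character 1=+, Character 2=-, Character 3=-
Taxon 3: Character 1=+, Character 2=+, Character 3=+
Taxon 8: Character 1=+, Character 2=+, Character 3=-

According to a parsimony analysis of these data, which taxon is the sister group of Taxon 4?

Character polarity is set by the outgroup: the derived state is whichever differs from the outgroup's state, so for Character 2, Character 3 the derived state is '-', and for the remaining characters it is '+'.
Character 1 (derived state '+') is shared by all ingroup taxa — unites the whole ingroup.
Character 2 (derived state '-') is unique to Taxon 4 (autapomorphy; uninformative for grouping).
Only Taxon 4 and Taxon 8 show the derived state '-' for Character 3, supporting them as a clade.
Most parsimonious ingroup topology: ((Taxon 4,Taxon 8),Taxon 3).
Taxon 4 and Taxon 8 form a cherry on this tree, so they are sister taxa.

Taxon 8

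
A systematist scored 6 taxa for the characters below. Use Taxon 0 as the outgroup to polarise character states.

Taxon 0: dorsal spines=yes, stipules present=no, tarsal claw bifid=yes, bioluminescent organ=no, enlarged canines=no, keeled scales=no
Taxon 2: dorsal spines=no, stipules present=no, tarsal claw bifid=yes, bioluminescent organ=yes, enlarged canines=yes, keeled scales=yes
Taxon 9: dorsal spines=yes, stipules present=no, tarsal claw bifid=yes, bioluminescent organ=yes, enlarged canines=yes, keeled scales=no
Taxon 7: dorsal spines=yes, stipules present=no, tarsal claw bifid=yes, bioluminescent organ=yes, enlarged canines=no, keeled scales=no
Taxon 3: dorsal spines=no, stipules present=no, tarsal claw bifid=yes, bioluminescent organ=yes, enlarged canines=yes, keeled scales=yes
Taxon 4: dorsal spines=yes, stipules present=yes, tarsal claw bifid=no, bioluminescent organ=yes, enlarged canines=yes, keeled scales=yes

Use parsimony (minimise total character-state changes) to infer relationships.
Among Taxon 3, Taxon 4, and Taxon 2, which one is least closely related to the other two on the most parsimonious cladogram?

Taxon 4

Character polarity is set by the outgroup: the derived state is whichever differs from the outgroup's state, so for dorsal spines, tarsal claw bifid the derived state is 'no', and for the remaining characters it is 'yes'.
dorsal spines: derived state 'no' in Taxon 2 and Taxon 3 only — synapomorphy for {Taxon 2, Taxon 3}.
stipules present (derived state 'yes') is unique to Taxon 4 (autapomorphy; uninformative for grouping).
tarsal claw bifid: derived state 'no' in Taxon 4 only — an autapomorphy, so it tells us nothing about relationships among taxa.
bioluminescent organ (derived state 'yes') is shared by all ingroup taxa — unites the whole ingroup.
enlarged canines (derived state 'yes') is shared by Taxon 2, Taxon 3, Taxon 4, and Taxon 9 — a synapomorphy uniting that clade.
keeled scales: derived state 'yes' in Taxon 2, Taxon 3, and Taxon 4 only — synapomorphy for {Taxon 2, Taxon 3, Taxon 4}.
Most parsimonious ingroup topology: ((((Taxon 2,Taxon 3),Taxon 4),Taxon 9),Taxon 7).
Taxon 2 and Taxon 3 share a more recent common ancestor with each other than either does with Taxon 4, so Taxon 4 is the least closely related of the three.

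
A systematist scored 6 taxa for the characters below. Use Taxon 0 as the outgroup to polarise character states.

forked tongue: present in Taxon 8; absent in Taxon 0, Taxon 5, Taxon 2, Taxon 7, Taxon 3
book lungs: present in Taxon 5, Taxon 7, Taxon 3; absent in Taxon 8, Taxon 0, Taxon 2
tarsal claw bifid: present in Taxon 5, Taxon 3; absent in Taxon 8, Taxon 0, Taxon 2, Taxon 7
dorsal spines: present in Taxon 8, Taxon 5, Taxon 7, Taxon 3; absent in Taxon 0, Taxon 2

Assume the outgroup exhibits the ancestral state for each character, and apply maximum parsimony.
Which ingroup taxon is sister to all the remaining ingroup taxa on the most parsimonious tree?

The outgroup has state 'absent' for every character, so 'present' is the derived state throughout.
forked tongue (derived state 'present') is unique to Taxon 8 (autapomorphy; uninformative for grouping).
book lungs: derived state 'present' in Taxon 3, Taxon 5, and Taxon 7 only — synapomorphy for {Taxon 3, Taxon 5, Taxon 7}.
tarsal claw bifid: derived state 'present' in Taxon 3 and Taxon 5 only — synapomorphy for {Taxon 3, Taxon 5}.
Only Taxon 3, Taxon 5, Taxon 7, and Taxon 8 show the derived state 'present' for dorsal spines, supporting them as a clade.
Most parsimonious ingroup topology: ((Taxon 8,((Taxon 5,Taxon 3),Taxon 7)),Taxon 2).
Taxon 2 is sister to the clade containing all other ingroup taxa, so it is the earliest-diverging (most basal) ingroup lineage.

Taxon 2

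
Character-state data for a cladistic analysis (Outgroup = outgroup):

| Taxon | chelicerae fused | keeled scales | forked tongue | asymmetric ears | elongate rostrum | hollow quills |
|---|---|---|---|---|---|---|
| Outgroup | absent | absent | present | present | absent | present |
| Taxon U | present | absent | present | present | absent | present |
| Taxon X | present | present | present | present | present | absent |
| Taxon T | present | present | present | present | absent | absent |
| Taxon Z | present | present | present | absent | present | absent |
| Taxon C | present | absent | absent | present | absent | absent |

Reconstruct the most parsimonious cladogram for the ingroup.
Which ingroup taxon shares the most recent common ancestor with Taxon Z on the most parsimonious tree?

Taxon X

Character polarity is set by the outgroup: the derived state is whichever differs from the outgroup's state, so for forked tongue, asymmetric ears, hollow quills the derived state is 'absent', and for the remaining characters it is 'present'.
All ingroup taxa share the derived state 'present' for chelicerae fused; it defines the ingroup but does not resolve relationships within it.
keeled scales: derived state 'present' in Taxon T, Taxon X, and Taxon Z only — synapomorphy for {Taxon T, Taxon X, Taxon Z}.
forked tongue: derived state 'absent' in Taxon C only — an autapomorphy, so it tells us nothing about relationships among taxa.
asymmetric ears (derived state 'absent') is unique to Taxon Z (autapomorphy; uninformative for grouping).
elongate rostrum (derived state 'present') is shared by Taxon X and Taxon Z — a synapomorphy uniting that clade.
hollow quills (derived state 'absent') is shared by Taxon C, Taxon T, Taxon X, and Taxon Z — a synapomorphy uniting that clade.
Most parsimonious ingroup topology: (Taxon U,(((Taxon X,Taxon Z),Taxon T),Taxon C)).
Taxon Z and Taxon X form a cherry on this tree, so they are sister taxa.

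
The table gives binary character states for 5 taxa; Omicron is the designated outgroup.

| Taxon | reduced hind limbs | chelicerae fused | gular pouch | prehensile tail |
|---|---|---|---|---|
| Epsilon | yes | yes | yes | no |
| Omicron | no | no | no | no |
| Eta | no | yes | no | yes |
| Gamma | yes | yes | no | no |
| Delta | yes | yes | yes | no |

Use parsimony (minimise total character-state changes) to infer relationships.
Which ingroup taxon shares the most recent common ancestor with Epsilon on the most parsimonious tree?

Delta

The outgroup has state 'no' for every character, so 'yes' is the derived state throughout.
Only Delta, Epsilon, and Gamma show the derived state 'yes' for reduced hind limbs, supporting them as a clade.
All ingroup taxa share the derived state 'yes' for chelicerae fused; it defines the ingroup but does not resolve relationships within it.
Only Delta and Epsilon show the derived state 'yes' for gular pouch, supporting them as a clade.
prehensile tail: derived state 'yes' in Eta only — an autapomorphy, so it tells us nothing about relationships among taxa.
Most parsimonious ingroup topology: ((Gamma,(Epsilon,Delta)),Eta).
Epsilon and Delta form a cherry on this tree, so they are sister taxa.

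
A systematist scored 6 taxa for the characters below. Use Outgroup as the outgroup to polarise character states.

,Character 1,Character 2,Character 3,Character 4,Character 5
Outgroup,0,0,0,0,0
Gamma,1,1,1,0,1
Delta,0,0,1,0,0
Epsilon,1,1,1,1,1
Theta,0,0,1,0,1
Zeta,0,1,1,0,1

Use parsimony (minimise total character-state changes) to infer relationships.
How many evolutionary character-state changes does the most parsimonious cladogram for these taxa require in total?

5

The outgroup has state '0' for every character, so '1' is the derived state throughout.
Character 1 (derived state '1') is shared by Epsilon and Gamma — a synapomorphy uniting that clade.
Only Epsilon, Gamma, and Zeta show the derived state '1' for Character 2, supporting them as a clade.
All ingroup taxa share the derived state '1' for Character 3; it defines the ingroup but does not resolve relationships within it.
Character 4 (derived state '1') is unique to Epsilon (autapomorphy; uninformative for grouping).
Only Epsilon, Gamma, Theta, and Zeta show the derived state '1' for Character 5, supporting them as a clade.
Most parsimonious ingroup topology: ((((Gamma,Epsilon),Zeta),Theta),Delta).
Changes per character on this tree: Character 1: 1; Character 2: 1; Character 3: 1; Character 4: 1; Character 5: 1.
Total = 5.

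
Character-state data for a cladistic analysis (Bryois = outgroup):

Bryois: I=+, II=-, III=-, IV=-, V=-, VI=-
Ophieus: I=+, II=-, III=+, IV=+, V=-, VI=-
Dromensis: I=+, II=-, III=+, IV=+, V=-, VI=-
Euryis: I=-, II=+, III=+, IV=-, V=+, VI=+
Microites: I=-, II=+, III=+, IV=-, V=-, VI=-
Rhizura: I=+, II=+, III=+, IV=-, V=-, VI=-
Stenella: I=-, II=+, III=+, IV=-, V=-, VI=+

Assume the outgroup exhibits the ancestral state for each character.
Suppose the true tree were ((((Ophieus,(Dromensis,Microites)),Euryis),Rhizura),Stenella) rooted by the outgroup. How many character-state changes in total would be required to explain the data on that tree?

Map each character onto ((((Ophieus,(Dromensis,Microites)),Euryis),Rhizura),Stenella) (rooted by Bryois) and count the minimum state changes it requires (Fitch parsimony):
I: 3; II: 3; III: 1; IV: 2; V: 1; VI: 2.
Total tree length = 12.

12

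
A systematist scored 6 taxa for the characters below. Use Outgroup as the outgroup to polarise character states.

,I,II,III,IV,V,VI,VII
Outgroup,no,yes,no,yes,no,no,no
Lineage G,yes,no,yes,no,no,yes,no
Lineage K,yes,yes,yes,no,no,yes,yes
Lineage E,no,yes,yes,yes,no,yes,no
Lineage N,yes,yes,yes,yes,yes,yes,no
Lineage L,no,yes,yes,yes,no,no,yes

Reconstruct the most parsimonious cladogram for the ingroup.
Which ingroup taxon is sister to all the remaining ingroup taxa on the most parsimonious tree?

Lineage L

Character polarity is set by the outgroup: the derived state is whichever differs from the outgroup's state, so for II, IV the derived state is 'no', and for the remaining characters it is 'yes'.
I (derived state 'yes') is shared by Lineage G, Lineage K, and Lineage N — a synapomorphy uniting that clade.
II (derived state 'no') is unique to Lineage G (autapomorphy; uninformative for grouping).
All ingroup taxa share the derived state 'yes' for III; it defines the ingroup but does not resolve relationships within it.
Only Lineage G and Lineage K show the derived state 'no' for IV, supporting them as a clade.
V: derived state 'yes' in Lineage N only — an autapomorphy, so it tells us nothing about relationships among taxa.
VI (derived state 'yes') is shared by Lineage E, Lineage G, Lineage K, and Lineage N — a synapomorphy uniting that clade.
VII groups Lineage K and Lineage L, which is incompatible with the clades supported by the remaining characters; treating it as convergent (homoplasy) costs fewer steps than any alternative tree.
Most parsimonious ingroup topology: ((((Lineage G,Lineage K),Lineage N),Lineage E),Lineage L).
Lineage L is sister to the clade containing all other ingroup taxa, so it is the earliest-diverging (most basal) ingroup lineage.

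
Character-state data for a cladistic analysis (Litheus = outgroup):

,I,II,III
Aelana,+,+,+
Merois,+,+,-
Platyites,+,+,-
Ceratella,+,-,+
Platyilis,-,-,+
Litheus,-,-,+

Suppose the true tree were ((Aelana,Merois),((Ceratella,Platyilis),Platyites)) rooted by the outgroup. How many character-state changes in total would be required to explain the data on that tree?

Map each character onto ((Aelana,Merois),((Ceratella,Platyilis),Platyites)) (rooted by Litheus) and count the minimum state changes it requires (Fitch parsimony):
I: 2; II: 2; III: 2.
Total tree length = 6.

6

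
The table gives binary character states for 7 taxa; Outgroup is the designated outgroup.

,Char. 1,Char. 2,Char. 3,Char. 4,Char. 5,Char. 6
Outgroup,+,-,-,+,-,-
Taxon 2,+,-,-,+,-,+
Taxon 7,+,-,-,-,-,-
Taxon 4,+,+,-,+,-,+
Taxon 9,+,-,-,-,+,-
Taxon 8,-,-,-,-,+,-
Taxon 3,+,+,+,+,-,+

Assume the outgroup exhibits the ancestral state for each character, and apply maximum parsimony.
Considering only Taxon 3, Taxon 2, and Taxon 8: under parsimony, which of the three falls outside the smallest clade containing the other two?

Taxon 8

Character polarity is set by the outgroup: the derived state is whichever differs from the outgroup's state, so for Char. 1, Char. 4 the derived state is '-', and for the remaining characters it is '+'.
Char. 1 (derived state '-') is unique to Taxon 8 (autapomorphy; uninformative for grouping).
Char. 2: derived state '+' in Taxon 3 and Taxon 4 only — synapomorphy for {Taxon 3, Taxon 4}.
Char. 3: derived state '+' in Taxon 3 only — an autapomorphy, so it tells us nothing about relationships among taxa.
Char. 4: derived state '-' in Taxon 7, Taxon 8, and Taxon 9 only — synapomorphy for {Taxon 7, Taxon 8, Taxon 9}.
Char. 5 (derived state '+') is shared by Taxon 8 and Taxon 9 — a synapomorphy uniting that clade.
Char. 6: derived state '+' in Taxon 2, Taxon 3, and Taxon 4 only — synapomorphy for {Taxon 2, Taxon 3, Taxon 4}.
Most parsimonious ingroup topology: ((Taxon 2,(Taxon 4,Taxon 3)),(Taxon 7,(Taxon 9,Taxon 8))).
Taxon 3 and Taxon 2 share a more recent common ancestor with each other than either does with Taxon 8, so Taxon 8 is the least closely related of the three.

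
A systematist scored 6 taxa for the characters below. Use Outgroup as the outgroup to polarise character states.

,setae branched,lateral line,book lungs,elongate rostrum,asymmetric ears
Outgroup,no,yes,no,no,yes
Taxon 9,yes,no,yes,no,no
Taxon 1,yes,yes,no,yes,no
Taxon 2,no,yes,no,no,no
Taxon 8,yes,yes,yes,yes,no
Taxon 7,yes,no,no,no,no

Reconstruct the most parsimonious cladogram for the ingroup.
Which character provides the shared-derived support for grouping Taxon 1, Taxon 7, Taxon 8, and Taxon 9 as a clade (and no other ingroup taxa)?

Character polarity is set by the outgroup: the derived state is whichever differs from the outgroup's state, so for lateral line, asymmetric ears the derived state is 'no', and for the remaining characters it is 'yes'.
Only Taxon 1, Taxon 7, Taxon 8, and Taxon 9 show the derived state 'yes' for setae branched, supporting them as a clade.
lateral line: derived state 'no' in Taxon 7 and Taxon 9 only — synapomorphy for {Taxon 7, Taxon 9}.
book lungs (state 'yes') occurs in Taxon 8 and Taxon 9 but conflicts with the nesting implied by the other characters — most parsimoniously interpreted as homoplasy.
elongate rostrum (derived state 'yes') is shared by Taxon 1 and Taxon 8 — a synapomorphy uniting that clade.
All ingroup taxa share the derived state 'no' for asymmetric ears; it defines the ingroup but does not resolve relationships within it.
Most parsimonious ingroup topology: (((Taxon 9,Taxon 7),(Taxon 1,Taxon 8)),Taxon 2).
The clade {Taxon 1, Taxon 7, Taxon 8, Taxon 9} is supported by setae branched: its derived state 'yes' occurs in exactly those taxa and in no other taxon (including the outgroup).

setae branched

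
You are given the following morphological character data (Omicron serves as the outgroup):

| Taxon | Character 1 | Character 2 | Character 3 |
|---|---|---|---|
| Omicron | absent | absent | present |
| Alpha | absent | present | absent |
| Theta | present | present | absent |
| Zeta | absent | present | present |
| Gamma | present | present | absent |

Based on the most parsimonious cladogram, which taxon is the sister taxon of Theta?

Character polarity is set by the outgroup: the derived state is whichever differs from the outgroup's state, so for Character 3 the derived state is 'absent', and for the remaining characters it is 'present'.
Only Gamma and Theta show the derived state 'present' for Character 1, supporting them as a clade.
Character 2 (derived state 'present') is shared by all ingroup taxa — unites the whole ingroup.
Character 3: derived state 'absent' in Alpha, Gamma, and Theta only — synapomorphy for {Alpha, Gamma, Theta}.
Most parsimonious ingroup topology: (((Theta,Gamma),Alpha),Zeta).
Theta and Gamma form a cherry on this tree, so they are sister taxa.

Gamma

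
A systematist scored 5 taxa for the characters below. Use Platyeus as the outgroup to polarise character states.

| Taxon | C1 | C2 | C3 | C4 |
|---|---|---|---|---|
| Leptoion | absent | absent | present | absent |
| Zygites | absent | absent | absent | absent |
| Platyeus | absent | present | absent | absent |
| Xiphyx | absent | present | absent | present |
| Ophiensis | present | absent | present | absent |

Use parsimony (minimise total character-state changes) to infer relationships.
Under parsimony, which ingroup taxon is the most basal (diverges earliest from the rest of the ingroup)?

Character polarity is set by the outgroup: the derived state is whichever differs from the outgroup's state, so for C2 the derived state is 'absent', and for the remaining characters it is 'present'.
C1 (derived state 'present') is unique to Ophiensis (autapomorphy; uninformative for grouping).
C2: derived state 'absent' in Leptoion, Ophiensis, and Zygites only — synapomorphy for {Leptoion, Ophiensis, Zygites}.
Only Leptoion and Ophiensis show the derived state 'present' for C3, supporting them as a clade.
C4 (derived state 'present') is unique to Xiphyx (autapomorphy; uninformative for grouping).
Most parsimonious ingroup topology: (((Leptoion,Ophiensis),Zygites),Xiphyx).
Xiphyx is sister to the clade containing all other ingroup taxa, so it is the earliest-diverging (most basal) ingroup lineage.

Xiphyx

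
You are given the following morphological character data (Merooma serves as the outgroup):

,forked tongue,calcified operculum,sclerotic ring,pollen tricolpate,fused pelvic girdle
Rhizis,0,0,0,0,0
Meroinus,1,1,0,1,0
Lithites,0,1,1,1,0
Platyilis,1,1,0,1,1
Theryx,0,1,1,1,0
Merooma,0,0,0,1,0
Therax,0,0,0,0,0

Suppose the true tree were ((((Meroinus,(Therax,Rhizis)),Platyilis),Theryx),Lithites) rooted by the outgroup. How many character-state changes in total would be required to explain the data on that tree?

8

Map each character onto ((((Meroinus,(Therax,Rhizis)),Platyilis),Theryx),Lithites) (rooted by Merooma) and count the minimum state changes it requires (Fitch parsimony):
forked tongue: 2; calcified operculum: 2; sclerotic ring: 2; pollen tricolpate: 1; fused pelvic girdle: 1.
Total tree length = 8.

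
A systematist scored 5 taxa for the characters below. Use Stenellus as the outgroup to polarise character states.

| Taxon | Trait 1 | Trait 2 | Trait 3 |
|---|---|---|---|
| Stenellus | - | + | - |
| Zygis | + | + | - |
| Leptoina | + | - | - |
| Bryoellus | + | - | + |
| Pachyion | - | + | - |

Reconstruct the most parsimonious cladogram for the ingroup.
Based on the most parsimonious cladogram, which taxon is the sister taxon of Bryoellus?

Character polarity is set by the outgroup: the derived state is whichever differs from the outgroup's state, so for Trait 2 the derived state is '-', and for the remaining characters it is '+'.
Trait 1: derived state '+' in Bryoellus, Leptoina, and Zygis only — synapomorphy for {Bryoellus, Leptoina, Zygis}.
Only Bryoellus and Leptoina show the derived state '-' for Trait 2, supporting them as a clade.
Trait 3 (derived state '+') is unique to Bryoellus (autapomorphy; uninformative for grouping).
Most parsimonious ingroup topology: ((Zygis,(Leptoina,Bryoellus)),Pachyion).
Bryoellus and Leptoina form a cherry on this tree, so they are sister taxa.

Leptoina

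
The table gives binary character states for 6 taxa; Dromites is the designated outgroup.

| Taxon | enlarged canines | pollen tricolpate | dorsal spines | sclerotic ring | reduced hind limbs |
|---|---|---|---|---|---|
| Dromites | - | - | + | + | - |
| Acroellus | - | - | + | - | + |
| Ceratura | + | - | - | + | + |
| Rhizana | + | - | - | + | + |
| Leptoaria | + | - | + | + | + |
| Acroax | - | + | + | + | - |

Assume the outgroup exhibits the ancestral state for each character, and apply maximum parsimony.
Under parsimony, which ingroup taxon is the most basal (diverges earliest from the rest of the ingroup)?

Acroax

Character polarity is set by the outgroup: the derived state is whichever differs from the outgroup's state, so for dorsal spines, sclerotic ring the derived state is '-', and for the remaining characters it is '+'.
enlarged canines: derived state '+' in Ceratura, Leptoaria, and Rhizana only — synapomorphy for {Ceratura, Leptoaria, Rhizana}.
pollen tricolpate: derived state '+' in Acroax only — an autapomorphy, so it tells us nothing about relationships among taxa.
dorsal spines: derived state '-' in Ceratura and Rhizana only — synapomorphy for {Ceratura, Rhizana}.
sclerotic ring (derived state '-') is unique to Acroellus (autapomorphy; uninformative for grouping).
reduced hind limbs (derived state '+') is shared by Acroellus, Ceratura, Leptoaria, and Rhizana — a synapomorphy uniting that clade.
Most parsimonious ingroup topology: ((Acroellus,((Ceratura,Rhizana),Leptoaria)),Acroax).
Acroax is sister to the clade containing all other ingroup taxa, so it is the earliest-diverging (most basal) ingroup lineage.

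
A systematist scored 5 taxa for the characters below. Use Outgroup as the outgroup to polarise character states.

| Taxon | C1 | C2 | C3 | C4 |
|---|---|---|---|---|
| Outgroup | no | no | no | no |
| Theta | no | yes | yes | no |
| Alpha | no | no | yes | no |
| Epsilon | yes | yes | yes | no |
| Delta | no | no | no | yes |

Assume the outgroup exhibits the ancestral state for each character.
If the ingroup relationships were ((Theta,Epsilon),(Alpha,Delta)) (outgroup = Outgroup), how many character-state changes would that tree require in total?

5

Map each character onto ((Theta,Epsilon),(Alpha,Delta)) (rooted by Outgroup) and count the minimum state changes it requires (Fitch parsimony):
C1: 1; C2: 1; C3: 2; C4: 1.
Total tree length = 5.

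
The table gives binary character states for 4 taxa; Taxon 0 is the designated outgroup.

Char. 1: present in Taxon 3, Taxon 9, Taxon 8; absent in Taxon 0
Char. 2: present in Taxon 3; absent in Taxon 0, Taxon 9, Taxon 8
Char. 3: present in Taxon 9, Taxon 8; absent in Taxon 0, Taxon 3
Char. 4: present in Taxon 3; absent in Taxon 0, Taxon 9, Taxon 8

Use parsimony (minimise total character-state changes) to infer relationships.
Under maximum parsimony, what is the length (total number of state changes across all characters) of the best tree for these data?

The outgroup has state 'absent' for every character, so 'present' is the derived state throughout.
Char. 1 (derived state 'present') is shared by all ingroup taxa — unites the whole ingroup.
Char. 2: derived state 'present' in Taxon 3 only — an autapomorphy, so it tells us nothing about relationships among taxa.
Char. 3 (derived state 'present') is shared by Taxon 8 and Taxon 9 — a synapomorphy uniting that clade.
Char. 4: derived state 'present' in Taxon 3 only — an autapomorphy, so it tells us nothing about relationships among taxa.
Most parsimonious ingroup topology: (Taxon 3,(Taxon 9,Taxon 8)).
Changes per character on this tree: Char. 1: 1; Char. 2: 1; Char. 3: 1; Char. 4: 1.
Total = 4.

4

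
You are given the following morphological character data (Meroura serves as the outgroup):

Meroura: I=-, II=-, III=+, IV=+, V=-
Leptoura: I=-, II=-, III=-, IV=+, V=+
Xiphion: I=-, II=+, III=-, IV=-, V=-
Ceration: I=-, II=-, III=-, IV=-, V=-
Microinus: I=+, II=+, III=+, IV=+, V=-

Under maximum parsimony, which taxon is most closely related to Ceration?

Character polarity is set by the outgroup: the derived state is whichever differs from the outgroup's state, so for III, IV the derived state is '-', and for the remaining characters it is '+'.
I: derived state '+' in Microinus only — an autapomorphy, so it tells us nothing about relationships among taxa.
II groups Microinus and Xiphion, which is incompatible with the clades supported by the remaining characters; treating it as convergent (homoplasy) costs fewer steps than any alternative tree.
III (derived state '-') is shared by Ceration, Leptoura, and Xiphion — a synapomorphy uniting that clade.
IV (derived state '-') is shared by Ceration and Xiphion — a synapomorphy uniting that clade.
V: derived state '+' in Leptoura only — an autapomorphy, so it tells us nothing about relationships among taxa.
Most parsimonious ingroup topology: ((Leptoura,(Xiphion,Ceration)),Microinus).
Ceration and Xiphion form a cherry on this tree, so they are sister taxa.

Xiphion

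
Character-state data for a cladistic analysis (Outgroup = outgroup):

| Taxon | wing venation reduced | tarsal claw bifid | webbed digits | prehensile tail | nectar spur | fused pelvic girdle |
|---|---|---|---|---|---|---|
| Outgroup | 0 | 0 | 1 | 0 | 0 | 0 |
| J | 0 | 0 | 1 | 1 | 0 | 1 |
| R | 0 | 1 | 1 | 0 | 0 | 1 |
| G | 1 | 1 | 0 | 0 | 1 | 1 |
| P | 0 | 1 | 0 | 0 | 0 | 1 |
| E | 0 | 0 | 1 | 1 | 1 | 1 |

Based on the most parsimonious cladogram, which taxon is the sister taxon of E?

J

Character polarity is set by the outgroup: the derived state is whichever differs from the outgroup's state, so for webbed digits the derived state is '0', and for the remaining characters it is '1'.
wing venation reduced (derived state '1') is unique to G (autapomorphy; uninformative for grouping).
Only G, P, and R show the derived state '1' for tarsal claw bifid, supporting them as a clade.
Only G and P show the derived state '0' for webbed digits, supporting them as a clade.
prehensile tail: derived state '1' in E and J only — synapomorphy for {E, J}.
nectar spur (state '1') occurs in E and G but conflicts with the nesting implied by the other characters — most parsimoniously interpreted as homoplasy.
All ingroup taxa share the derived state '1' for fused pelvic girdle; it defines the ingroup but does not resolve relationships within it.
Most parsimonious ingroup topology: ((J,E),(R,(G,P))).
E and J form a cherry on this tree, so they are sister taxa.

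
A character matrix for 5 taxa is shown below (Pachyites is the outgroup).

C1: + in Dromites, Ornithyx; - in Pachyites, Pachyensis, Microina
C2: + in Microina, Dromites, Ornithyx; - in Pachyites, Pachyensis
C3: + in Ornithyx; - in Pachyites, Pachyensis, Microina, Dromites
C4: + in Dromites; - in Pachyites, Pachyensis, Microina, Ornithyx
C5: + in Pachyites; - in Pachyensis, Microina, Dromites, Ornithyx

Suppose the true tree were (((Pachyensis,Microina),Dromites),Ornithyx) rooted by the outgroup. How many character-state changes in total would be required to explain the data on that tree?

Map each character onto (((Pachyensis,Microina),Dromites),Ornithyx) (rooted by Pachyites) and count the minimum state changes it requires (Fitch parsimony):
C1: 2; C2: 2; C3: 1; C4: 1; C5: 1.
Total tree length = 7.

7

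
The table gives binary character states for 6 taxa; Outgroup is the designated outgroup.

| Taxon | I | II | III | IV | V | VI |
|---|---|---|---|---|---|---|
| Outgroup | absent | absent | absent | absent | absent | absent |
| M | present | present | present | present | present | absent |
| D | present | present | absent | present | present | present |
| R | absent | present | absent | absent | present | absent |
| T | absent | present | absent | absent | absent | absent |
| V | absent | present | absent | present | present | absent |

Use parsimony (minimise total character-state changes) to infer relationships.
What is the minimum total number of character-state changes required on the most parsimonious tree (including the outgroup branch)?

The outgroup has state 'absent' for every character, so 'present' is the derived state throughout.
I: derived state 'present' in D and M only — synapomorphy for {D, M}.
II (derived state 'present') is shared by all ingroup taxa — unites the whole ingroup.
III: derived state 'present' in M only — an autapomorphy, so it tells us nothing about relationships among taxa.
IV: derived state 'present' in D, M, and V only — synapomorphy for {D, M, V}.
V (derived state 'present') is shared by D, M, R, and V — a synapomorphy uniting that clade.
VI (derived state 'present') is unique to D (autapomorphy; uninformative for grouping).
Most parsimonious ingroup topology: ((((M,D),V),R),T).
Changes per character on this tree: I: 1; II: 1; III: 1; IV: 1; V: 1; VI: 1.
Total = 6.

6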